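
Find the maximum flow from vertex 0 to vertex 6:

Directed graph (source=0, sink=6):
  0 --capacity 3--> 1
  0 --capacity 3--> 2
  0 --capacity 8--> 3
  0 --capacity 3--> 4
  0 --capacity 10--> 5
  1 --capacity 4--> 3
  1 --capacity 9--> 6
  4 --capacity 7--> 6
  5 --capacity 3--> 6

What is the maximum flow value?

Computing max flow:
  Flow on (0->1): 3/3
  Flow on (0->4): 3/3
  Flow on (0->5): 3/10
  Flow on (1->6): 3/9
  Flow on (4->6): 3/7
  Flow on (5->6): 3/3
Maximum flow = 9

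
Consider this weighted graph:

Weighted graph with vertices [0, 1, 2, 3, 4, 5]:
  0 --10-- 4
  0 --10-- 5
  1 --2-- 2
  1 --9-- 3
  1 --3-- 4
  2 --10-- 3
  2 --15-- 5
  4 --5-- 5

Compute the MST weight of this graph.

Applying Kruskal's algorithm (sort edges by weight, add if no cycle):
  Add (1,2) w=2
  Add (1,4) w=3
  Add (4,5) w=5
  Add (1,3) w=9
  Add (0,4) w=10
  Skip (0,5) w=10 (creates cycle)
  Skip (2,3) w=10 (creates cycle)
  Skip (2,5) w=15 (creates cycle)
MST weight = 29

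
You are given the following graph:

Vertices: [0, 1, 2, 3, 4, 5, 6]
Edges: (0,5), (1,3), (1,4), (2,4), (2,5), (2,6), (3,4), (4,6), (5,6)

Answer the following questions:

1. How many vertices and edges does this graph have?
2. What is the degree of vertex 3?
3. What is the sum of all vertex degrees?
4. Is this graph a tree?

Count: 7 vertices, 9 edges.
Vertex 3 has neighbors [1, 4], degree = 2.
Handshaking lemma: 2 * 9 = 18.
A tree on 7 vertices has 6 edges. This graph has 9 edges (3 extra). Not a tree.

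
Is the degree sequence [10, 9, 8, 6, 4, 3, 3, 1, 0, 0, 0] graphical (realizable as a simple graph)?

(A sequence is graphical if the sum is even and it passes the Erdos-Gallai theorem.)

Sum of degrees = 44. Sum is even but fails Erdos-Gallai. The sequence is NOT graphical.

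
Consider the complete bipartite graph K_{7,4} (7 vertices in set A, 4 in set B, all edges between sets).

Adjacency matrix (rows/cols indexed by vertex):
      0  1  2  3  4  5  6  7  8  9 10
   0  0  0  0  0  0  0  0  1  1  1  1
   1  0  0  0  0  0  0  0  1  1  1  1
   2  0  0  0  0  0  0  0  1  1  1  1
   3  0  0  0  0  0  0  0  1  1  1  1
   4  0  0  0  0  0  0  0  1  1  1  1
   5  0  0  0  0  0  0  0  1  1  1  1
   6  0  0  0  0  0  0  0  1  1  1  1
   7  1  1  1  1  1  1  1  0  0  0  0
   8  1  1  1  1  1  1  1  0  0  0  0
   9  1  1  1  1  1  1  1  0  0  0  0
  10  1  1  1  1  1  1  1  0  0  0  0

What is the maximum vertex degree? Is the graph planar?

Set-A vertices have degree 4; set-B vertices have degree 7. Maximum degree = max(7,4) = 7.
K_{7,4} contains K_{3,3} as a subgraph (since both sides have >= 3 vertices); by Kuratowski's theorem it is not planar.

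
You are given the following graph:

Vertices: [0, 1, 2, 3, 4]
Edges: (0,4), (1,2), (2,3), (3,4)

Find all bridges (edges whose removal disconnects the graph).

A bridge is an edge whose removal increases the number of connected components.
Bridges found: (0,4), (1,2), (2,3), (3,4)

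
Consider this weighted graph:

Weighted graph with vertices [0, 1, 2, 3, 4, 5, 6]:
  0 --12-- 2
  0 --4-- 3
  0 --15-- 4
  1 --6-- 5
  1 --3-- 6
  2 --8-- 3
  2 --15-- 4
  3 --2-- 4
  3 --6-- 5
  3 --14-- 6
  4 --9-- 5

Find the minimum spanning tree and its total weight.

Applying Kruskal's algorithm (sort edges by weight, add if no cycle):
  Add (3,4) w=2
  Add (1,6) w=3
  Add (0,3) w=4
  Add (1,5) w=6
  Add (3,5) w=6
  Add (2,3) w=8
  Skip (4,5) w=9 (creates cycle)
  Skip (0,2) w=12 (creates cycle)
  Skip (3,6) w=14 (creates cycle)
  Skip (0,4) w=15 (creates cycle)
  Skip (2,4) w=15 (creates cycle)
MST weight = 29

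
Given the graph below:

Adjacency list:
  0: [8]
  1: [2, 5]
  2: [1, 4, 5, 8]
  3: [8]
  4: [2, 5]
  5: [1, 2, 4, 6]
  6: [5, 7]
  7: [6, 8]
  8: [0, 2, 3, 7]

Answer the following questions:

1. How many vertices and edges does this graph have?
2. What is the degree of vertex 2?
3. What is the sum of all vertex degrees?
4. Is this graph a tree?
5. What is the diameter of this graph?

Count: 9 vertices, 11 edges.
Vertex 2 has neighbors [1, 4, 5, 8], degree = 4.
Handshaking lemma: 2 * 11 = 22.
A tree on 9 vertices has 8 edges. This graph has 11 edges (3 extra). Not a tree.
Diameter (longest shortest path) = 3.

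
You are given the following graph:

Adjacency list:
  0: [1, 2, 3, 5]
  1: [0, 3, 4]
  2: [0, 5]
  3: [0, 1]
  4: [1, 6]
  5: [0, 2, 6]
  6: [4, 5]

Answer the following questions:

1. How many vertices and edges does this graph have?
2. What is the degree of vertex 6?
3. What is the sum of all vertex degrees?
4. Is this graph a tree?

Count: 7 vertices, 9 edges.
Vertex 6 has neighbors [4, 5], degree = 2.
Handshaking lemma: 2 * 9 = 18.
A tree on 7 vertices has 6 edges. This graph has 9 edges (3 extra). Not a tree.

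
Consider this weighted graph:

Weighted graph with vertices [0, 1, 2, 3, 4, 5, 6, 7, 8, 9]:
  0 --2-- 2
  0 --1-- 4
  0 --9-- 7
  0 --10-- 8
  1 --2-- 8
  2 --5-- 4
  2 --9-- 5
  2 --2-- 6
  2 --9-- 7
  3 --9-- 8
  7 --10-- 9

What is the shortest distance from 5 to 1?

Using Dijkstra's algorithm from vertex 5:
Shortest path: 5 -> 2 -> 0 -> 8 -> 1
Total weight: 9 + 2 + 10 + 2 = 23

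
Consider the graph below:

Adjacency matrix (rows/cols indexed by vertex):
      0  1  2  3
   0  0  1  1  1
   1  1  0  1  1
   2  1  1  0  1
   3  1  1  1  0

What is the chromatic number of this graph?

The graph has a maximum clique of size 4 (lower bound on chromatic number).
A valid 4-coloring: {0: 0, 1: 1, 2: 2, 3: 3}.
Chromatic number = 4.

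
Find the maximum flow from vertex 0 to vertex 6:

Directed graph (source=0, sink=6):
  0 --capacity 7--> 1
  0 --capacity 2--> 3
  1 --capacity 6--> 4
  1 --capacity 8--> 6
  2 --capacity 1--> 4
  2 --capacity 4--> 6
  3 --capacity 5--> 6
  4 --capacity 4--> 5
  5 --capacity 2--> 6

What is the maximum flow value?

Computing max flow:
  Flow on (0->1): 7/7
  Flow on (0->3): 2/2
  Flow on (1->6): 7/8
  Flow on (3->6): 2/5
Maximum flow = 9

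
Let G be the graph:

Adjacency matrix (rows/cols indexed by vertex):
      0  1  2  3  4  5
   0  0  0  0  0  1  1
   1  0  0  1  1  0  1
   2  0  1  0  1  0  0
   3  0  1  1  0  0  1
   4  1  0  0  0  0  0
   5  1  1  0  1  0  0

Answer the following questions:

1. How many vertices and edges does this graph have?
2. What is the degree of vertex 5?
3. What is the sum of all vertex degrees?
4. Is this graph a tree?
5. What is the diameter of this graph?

Count: 6 vertices, 7 edges.
Vertex 5 has neighbors [0, 1, 3], degree = 3.
Handshaking lemma: 2 * 7 = 14.
A tree on 6 vertices has 5 edges. This graph has 7 edges (2 extra). Not a tree.
Diameter (longest shortest path) = 4.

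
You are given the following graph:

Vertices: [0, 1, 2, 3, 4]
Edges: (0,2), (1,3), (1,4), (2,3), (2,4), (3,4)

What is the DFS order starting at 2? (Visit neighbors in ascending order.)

DFS from vertex 2 (neighbors processed in ascending order):
Visit order: 2, 0, 3, 1, 4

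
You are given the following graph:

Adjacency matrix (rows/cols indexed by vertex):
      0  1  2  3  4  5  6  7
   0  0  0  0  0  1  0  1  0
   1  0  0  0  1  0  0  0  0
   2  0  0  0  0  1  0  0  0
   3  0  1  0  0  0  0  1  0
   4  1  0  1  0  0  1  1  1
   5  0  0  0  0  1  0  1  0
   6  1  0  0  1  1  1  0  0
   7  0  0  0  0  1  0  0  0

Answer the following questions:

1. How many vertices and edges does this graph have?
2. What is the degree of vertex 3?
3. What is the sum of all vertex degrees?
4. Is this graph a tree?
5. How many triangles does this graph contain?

Count: 8 vertices, 9 edges.
Vertex 3 has neighbors [1, 6], degree = 2.
Handshaking lemma: 2 * 9 = 18.
A tree on 8 vertices has 7 edges. This graph has 9 edges (2 extra). Not a tree.
Number of triangles = 2.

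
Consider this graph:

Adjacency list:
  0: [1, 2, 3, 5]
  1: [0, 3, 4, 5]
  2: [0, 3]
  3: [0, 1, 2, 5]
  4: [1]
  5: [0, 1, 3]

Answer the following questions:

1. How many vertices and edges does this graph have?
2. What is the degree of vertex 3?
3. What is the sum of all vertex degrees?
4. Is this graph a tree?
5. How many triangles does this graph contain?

Count: 6 vertices, 9 edges.
Vertex 3 has neighbors [0, 1, 2, 5], degree = 4.
Handshaking lemma: 2 * 9 = 18.
A tree on 6 vertices has 5 edges. This graph has 9 edges (4 extra). Not a tree.
Number of triangles = 5.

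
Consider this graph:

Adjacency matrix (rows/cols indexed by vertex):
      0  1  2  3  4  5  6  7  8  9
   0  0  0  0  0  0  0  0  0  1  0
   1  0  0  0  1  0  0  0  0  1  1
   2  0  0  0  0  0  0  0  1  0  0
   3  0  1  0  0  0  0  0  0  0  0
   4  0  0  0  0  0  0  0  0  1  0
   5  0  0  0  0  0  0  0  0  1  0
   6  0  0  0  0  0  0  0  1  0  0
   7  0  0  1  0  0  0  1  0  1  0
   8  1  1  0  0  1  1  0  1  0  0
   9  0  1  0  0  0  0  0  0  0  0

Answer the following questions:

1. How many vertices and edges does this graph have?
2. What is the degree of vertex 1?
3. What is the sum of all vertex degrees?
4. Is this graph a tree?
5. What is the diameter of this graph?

Count: 10 vertices, 9 edges.
Vertex 1 has neighbors [3, 8, 9], degree = 3.
Handshaking lemma: 2 * 9 = 18.
A graph is a tree iff it is connected and has exactly n-1 edges. This graph is connected (all 10 vertices in one component) and has 10-1 = 9 edges. It is a tree.
Diameter (longest shortest path) = 4.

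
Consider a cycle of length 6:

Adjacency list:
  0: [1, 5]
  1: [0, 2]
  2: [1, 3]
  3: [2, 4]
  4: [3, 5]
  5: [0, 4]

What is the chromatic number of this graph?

This is an even cycle (C_6). Even cycles are bipartite.
Chromatic number = 2.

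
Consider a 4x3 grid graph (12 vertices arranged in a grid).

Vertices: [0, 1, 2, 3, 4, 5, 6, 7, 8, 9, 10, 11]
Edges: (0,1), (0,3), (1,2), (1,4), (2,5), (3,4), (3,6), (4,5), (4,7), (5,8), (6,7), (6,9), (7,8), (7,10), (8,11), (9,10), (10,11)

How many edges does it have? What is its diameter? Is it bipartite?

A 4x3 grid has 9 vertical edges and 8 horizontal edges.
Total edges = 9 + 8 = 17.
Diameter = (4-1) + (3-1) = 5 (corner to opposite corner).
Grid graphs are bipartite (checkerboard coloring).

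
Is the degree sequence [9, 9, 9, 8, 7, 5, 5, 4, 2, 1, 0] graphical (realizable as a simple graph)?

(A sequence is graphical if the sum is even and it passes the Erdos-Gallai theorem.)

Sum of degrees = 59. Sum is odd, so the sequence is NOT graphical.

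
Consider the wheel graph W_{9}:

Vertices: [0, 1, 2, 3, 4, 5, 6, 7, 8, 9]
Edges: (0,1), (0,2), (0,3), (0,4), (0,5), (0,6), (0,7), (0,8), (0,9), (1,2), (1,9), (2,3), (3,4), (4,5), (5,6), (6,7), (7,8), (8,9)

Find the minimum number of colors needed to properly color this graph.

W_{9} = C_{9} plus a hub adjacent to every cycle vertex.
The outer cycle needs 3 colors (odd cycle); the hub is adjacent to all of them so needs a fresh color.
Chromatic number = 3 + 1 = 4.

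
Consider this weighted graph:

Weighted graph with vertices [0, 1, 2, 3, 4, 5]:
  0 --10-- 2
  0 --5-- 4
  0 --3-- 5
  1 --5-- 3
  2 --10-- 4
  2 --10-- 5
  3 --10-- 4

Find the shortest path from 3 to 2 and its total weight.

Using Dijkstra's algorithm from vertex 3:
Shortest path: 3 -> 4 -> 2
Total weight: 10 + 10 = 20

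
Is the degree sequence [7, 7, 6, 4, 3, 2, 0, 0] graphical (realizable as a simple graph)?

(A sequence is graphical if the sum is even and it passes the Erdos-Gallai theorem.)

Sum of degrees = 29. Sum is odd, so the sequence is NOT graphical.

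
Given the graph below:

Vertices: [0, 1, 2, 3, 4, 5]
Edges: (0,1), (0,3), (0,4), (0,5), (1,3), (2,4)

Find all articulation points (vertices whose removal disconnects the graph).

An articulation point is a vertex whose removal disconnects the graph.
Articulation points: [0, 4]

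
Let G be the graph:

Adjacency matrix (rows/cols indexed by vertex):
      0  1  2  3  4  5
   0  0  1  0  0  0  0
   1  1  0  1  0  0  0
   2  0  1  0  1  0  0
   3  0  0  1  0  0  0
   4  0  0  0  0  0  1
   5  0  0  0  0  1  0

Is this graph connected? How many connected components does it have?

Checking connectivity: the graph has 2 connected component(s).
Components: [[0, 1, 2, 3], [4, 5]]. The graph is NOT connected.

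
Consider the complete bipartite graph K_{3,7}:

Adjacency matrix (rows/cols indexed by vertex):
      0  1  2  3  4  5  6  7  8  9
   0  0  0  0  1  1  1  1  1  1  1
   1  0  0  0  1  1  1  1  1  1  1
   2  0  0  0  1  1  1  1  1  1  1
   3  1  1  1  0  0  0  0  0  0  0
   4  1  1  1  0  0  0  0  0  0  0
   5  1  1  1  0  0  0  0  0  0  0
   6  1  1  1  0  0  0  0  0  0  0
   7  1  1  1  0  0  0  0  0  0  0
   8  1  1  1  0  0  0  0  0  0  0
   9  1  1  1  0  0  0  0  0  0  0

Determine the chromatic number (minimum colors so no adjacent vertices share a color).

K_{3,7} is bipartite: vertices split into two independent sets of size 3 and 7.
Color one set 0, the other 1. No adjacent vertices share a color.
Chromatic number = 2.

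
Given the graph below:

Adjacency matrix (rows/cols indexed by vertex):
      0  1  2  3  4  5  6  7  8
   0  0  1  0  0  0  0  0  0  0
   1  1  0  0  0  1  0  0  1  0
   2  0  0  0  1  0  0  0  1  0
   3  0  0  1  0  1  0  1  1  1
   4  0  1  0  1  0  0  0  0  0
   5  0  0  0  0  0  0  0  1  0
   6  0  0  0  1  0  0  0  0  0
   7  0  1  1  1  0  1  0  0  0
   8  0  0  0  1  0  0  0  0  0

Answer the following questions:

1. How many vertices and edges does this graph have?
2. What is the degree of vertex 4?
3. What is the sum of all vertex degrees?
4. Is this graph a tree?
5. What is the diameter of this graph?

Count: 9 vertices, 10 edges.
Vertex 4 has neighbors [1, 3], degree = 2.
Handshaking lemma: 2 * 10 = 20.
A tree on 9 vertices has 8 edges. This graph has 10 edges (2 extra). Not a tree.
Diameter (longest shortest path) = 4.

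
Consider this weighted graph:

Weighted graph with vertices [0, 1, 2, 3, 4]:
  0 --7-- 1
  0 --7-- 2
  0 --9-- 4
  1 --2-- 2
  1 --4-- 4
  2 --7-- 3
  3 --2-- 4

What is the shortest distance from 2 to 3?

Using Dijkstra's algorithm from vertex 2:
Shortest path: 2 -> 3
Total weight: 7 = 7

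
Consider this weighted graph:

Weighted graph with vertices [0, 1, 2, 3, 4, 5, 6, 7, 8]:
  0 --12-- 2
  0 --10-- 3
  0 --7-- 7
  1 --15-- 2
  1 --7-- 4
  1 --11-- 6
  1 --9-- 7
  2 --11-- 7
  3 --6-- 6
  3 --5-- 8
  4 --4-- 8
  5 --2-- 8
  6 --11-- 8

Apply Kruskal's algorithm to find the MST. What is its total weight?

Applying Kruskal's algorithm (sort edges by weight, add if no cycle):
  Add (5,8) w=2
  Add (4,8) w=4
  Add (3,8) w=5
  Add (3,6) w=6
  Add (0,7) w=7
  Add (1,4) w=7
  Add (1,7) w=9
  Skip (0,3) w=10 (creates cycle)
  Skip (1,6) w=11 (creates cycle)
  Add (2,7) w=11
  Skip (6,8) w=11 (creates cycle)
  Skip (0,2) w=12 (creates cycle)
  Skip (1,2) w=15 (creates cycle)
MST weight = 51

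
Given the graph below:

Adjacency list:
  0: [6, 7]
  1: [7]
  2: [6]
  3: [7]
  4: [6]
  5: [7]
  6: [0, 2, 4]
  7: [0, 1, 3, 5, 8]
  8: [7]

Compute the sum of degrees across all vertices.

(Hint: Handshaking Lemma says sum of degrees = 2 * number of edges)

Count edges: 8 edges.
By Handshaking Lemma: sum of degrees = 2 * 8 = 16.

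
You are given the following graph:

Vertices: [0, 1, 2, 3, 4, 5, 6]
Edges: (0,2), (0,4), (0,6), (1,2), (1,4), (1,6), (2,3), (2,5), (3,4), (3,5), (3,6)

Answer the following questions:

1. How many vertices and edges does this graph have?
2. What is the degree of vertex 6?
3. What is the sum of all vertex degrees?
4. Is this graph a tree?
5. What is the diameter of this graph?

Count: 7 vertices, 11 edges.
Vertex 6 has neighbors [0, 1, 3], degree = 3.
Handshaking lemma: 2 * 11 = 22.
A tree on 7 vertices has 6 edges. This graph has 11 edges (5 extra). Not a tree.
Diameter (longest shortest path) = 2.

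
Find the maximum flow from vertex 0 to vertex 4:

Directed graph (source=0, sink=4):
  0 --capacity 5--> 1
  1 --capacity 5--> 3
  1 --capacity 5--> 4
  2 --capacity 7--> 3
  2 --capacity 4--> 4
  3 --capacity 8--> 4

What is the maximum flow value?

Computing max flow:
  Flow on (0->1): 5/5
  Flow on (1->4): 5/5
Maximum flow = 5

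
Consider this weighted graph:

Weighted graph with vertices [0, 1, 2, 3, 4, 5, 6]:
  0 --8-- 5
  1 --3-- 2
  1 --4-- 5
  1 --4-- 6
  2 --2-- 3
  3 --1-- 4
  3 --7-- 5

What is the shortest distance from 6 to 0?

Using Dijkstra's algorithm from vertex 6:
Shortest path: 6 -> 1 -> 5 -> 0
Total weight: 4 + 4 + 8 = 16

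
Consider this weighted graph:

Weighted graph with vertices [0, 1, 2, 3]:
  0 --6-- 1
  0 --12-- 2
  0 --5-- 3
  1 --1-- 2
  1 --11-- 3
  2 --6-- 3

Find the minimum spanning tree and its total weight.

Applying Kruskal's algorithm (sort edges by weight, add if no cycle):
  Add (1,2) w=1
  Add (0,3) w=5
  Add (0,1) w=6
  Skip (2,3) w=6 (creates cycle)
  Skip (1,3) w=11 (creates cycle)
  Skip (0,2) w=12 (creates cycle)
MST weight = 12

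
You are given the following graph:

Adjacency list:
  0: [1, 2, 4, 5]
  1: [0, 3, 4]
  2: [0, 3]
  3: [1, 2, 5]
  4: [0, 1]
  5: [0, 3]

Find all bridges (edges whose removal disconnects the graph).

No bridges found. The graph is 2-edge-connected (no single edge removal disconnects it).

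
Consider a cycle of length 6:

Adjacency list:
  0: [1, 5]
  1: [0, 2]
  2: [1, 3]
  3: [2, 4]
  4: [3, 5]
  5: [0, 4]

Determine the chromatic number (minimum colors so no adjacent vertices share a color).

This is an even cycle (C_6). Even cycles are bipartite.
Chromatic number = 2.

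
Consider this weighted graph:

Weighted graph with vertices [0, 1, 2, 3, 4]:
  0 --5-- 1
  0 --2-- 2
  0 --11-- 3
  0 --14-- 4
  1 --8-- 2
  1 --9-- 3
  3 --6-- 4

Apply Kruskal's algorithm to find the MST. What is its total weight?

Applying Kruskal's algorithm (sort edges by weight, add if no cycle):
  Add (0,2) w=2
  Add (0,1) w=5
  Add (3,4) w=6
  Skip (1,2) w=8 (creates cycle)
  Add (1,3) w=9
  Skip (0,3) w=11 (creates cycle)
  Skip (0,4) w=14 (creates cycle)
MST weight = 22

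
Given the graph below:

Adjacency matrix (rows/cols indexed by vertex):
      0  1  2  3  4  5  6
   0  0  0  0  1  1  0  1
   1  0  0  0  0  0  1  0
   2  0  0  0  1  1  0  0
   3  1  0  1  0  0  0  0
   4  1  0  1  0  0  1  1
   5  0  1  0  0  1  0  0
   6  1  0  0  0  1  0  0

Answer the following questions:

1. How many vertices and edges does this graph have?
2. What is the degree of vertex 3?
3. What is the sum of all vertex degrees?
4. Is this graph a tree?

Count: 7 vertices, 8 edges.
Vertex 3 has neighbors [0, 2], degree = 2.
Handshaking lemma: 2 * 8 = 16.
A tree on 7 vertices has 6 edges. This graph has 8 edges (2 extra). Not a tree.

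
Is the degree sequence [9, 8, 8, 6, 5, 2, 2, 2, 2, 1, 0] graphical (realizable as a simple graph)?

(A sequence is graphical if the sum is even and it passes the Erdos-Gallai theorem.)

Sum of degrees = 45. Sum is odd, so the sequence is NOT graphical.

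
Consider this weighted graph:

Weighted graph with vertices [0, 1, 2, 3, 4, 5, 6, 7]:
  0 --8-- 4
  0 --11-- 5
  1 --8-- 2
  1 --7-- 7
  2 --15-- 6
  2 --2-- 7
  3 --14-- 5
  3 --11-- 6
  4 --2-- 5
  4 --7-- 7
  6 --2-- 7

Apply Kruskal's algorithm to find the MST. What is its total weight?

Applying Kruskal's algorithm (sort edges by weight, add if no cycle):
  Add (2,7) w=2
  Add (4,5) w=2
  Add (6,7) w=2
  Add (1,7) w=7
  Add (4,7) w=7
  Add (0,4) w=8
  Skip (1,2) w=8 (creates cycle)
  Skip (0,5) w=11 (creates cycle)
  Add (3,6) w=11
  Skip (3,5) w=14 (creates cycle)
  Skip (2,6) w=15 (creates cycle)
MST weight = 39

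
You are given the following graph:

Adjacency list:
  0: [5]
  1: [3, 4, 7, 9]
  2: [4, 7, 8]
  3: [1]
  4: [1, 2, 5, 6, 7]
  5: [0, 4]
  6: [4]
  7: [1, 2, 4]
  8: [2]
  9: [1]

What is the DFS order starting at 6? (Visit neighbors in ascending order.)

DFS from vertex 6 (neighbors processed in ascending order):
Visit order: 6, 4, 1, 3, 7, 2, 8, 9, 5, 0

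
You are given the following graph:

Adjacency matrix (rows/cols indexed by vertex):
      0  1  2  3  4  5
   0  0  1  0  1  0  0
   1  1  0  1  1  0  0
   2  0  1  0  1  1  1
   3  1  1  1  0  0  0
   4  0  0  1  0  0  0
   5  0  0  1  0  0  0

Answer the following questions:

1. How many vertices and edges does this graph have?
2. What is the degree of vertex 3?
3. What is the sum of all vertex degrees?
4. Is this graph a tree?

Count: 6 vertices, 7 edges.
Vertex 3 has neighbors [0, 1, 2], degree = 3.
Handshaking lemma: 2 * 7 = 14.
A tree on 6 vertices has 5 edges. This graph has 7 edges (2 extra). Not a tree.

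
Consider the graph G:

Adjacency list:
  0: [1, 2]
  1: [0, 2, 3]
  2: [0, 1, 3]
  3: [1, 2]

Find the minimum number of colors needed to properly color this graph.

The graph has a maximum clique of size 3 (lower bound on chromatic number).
A valid 3-coloring: {0: 2, 1: 0, 2: 1, 3: 2}.
Chromatic number = 3.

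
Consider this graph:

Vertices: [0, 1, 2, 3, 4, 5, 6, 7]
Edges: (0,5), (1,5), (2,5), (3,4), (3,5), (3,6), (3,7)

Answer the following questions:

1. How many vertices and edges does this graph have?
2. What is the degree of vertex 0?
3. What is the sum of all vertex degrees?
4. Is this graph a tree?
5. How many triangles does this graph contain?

Count: 8 vertices, 7 edges.
Vertex 0 has neighbors [5], degree = 1.
Handshaking lemma: 2 * 7 = 14.
A graph is a tree iff it is connected and has exactly n-1 edges. This graph is connected (all 8 vertices in one component) and has 8-1 = 7 edges. It is a tree.
Number of triangles = 0.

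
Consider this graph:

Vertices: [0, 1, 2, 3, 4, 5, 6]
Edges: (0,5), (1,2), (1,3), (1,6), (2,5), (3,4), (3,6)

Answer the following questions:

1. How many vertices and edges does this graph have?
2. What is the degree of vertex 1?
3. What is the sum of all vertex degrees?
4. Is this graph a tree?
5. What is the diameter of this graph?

Count: 7 vertices, 7 edges.
Vertex 1 has neighbors [2, 3, 6], degree = 3.
Handshaking lemma: 2 * 7 = 14.
A tree on 7 vertices has 6 edges. This graph has 7 edges (1 extra). Not a tree.
Diameter (longest shortest path) = 5.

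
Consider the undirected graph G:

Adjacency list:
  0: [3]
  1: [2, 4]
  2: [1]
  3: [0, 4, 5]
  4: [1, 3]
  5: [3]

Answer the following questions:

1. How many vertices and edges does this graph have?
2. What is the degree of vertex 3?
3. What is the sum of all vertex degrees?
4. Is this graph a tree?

Count: 6 vertices, 5 edges.
Vertex 3 has neighbors [0, 4, 5], degree = 3.
Handshaking lemma: 2 * 5 = 10.
A graph is a tree iff it is connected and has exactly n-1 edges. This graph is connected (all 6 vertices in one component) and has 6-1 = 5 edges. It is a tree.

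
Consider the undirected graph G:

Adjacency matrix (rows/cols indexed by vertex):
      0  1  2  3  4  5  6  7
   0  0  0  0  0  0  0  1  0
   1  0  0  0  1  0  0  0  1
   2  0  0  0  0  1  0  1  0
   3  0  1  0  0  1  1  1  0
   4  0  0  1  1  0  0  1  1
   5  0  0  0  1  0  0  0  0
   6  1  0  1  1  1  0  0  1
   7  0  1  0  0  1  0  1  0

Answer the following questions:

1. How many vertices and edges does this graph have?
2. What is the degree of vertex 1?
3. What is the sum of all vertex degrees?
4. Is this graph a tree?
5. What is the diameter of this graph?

Count: 8 vertices, 11 edges.
Vertex 1 has neighbors [3, 7], degree = 2.
Handshaking lemma: 2 * 11 = 22.
A tree on 8 vertices has 7 edges. This graph has 11 edges (4 extra). Not a tree.
Diameter (longest shortest path) = 3.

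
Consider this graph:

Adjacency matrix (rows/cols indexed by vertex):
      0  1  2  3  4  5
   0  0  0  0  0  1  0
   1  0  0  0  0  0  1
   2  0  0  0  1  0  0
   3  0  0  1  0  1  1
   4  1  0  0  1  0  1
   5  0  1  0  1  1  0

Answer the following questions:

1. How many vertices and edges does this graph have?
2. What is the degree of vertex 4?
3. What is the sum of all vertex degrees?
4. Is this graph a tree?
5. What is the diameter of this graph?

Count: 6 vertices, 6 edges.
Vertex 4 has neighbors [0, 3, 5], degree = 3.
Handshaking lemma: 2 * 6 = 12.
A tree on 6 vertices has 5 edges. This graph has 6 edges (1 extra). Not a tree.
Diameter (longest shortest path) = 3.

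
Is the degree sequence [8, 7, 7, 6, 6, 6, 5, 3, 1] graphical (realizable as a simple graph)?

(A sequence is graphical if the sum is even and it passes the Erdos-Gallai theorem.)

Sum of degrees = 49. Sum is odd, so the sequence is NOT graphical.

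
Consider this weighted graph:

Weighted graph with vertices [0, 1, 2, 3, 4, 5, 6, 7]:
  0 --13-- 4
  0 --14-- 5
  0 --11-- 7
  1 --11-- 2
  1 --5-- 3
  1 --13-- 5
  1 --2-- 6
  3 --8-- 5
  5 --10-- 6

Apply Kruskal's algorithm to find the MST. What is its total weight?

Applying Kruskal's algorithm (sort edges by weight, add if no cycle):
  Add (1,6) w=2
  Add (1,3) w=5
  Add (3,5) w=8
  Skip (5,6) w=10 (creates cycle)
  Add (0,7) w=11
  Add (1,2) w=11
  Add (0,4) w=13
  Skip (1,5) w=13 (creates cycle)
  Add (0,5) w=14
MST weight = 64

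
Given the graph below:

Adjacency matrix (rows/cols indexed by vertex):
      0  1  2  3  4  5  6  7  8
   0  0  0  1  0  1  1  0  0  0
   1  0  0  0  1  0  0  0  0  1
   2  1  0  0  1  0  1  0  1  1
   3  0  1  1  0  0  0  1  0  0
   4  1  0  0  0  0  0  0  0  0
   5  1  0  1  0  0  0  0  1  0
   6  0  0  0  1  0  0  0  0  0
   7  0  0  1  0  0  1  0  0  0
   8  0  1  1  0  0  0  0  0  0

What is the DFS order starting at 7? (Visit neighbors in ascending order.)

DFS from vertex 7 (neighbors processed in ascending order):
Visit order: 7, 2, 0, 4, 5, 3, 1, 8, 6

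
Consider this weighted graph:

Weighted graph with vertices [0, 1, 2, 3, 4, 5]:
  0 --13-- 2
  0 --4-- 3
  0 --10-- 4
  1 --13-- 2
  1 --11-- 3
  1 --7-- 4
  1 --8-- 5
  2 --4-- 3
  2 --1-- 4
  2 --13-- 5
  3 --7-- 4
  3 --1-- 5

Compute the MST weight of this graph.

Applying Kruskal's algorithm (sort edges by weight, add if no cycle):
  Add (2,4) w=1
  Add (3,5) w=1
  Add (0,3) w=4
  Add (2,3) w=4
  Add (1,4) w=7
  Skip (3,4) w=7 (creates cycle)
  Skip (1,5) w=8 (creates cycle)
  Skip (0,4) w=10 (creates cycle)
  Skip (1,3) w=11 (creates cycle)
  Skip (0,2) w=13 (creates cycle)
  Skip (1,2) w=13 (creates cycle)
  Skip (2,5) w=13 (creates cycle)
MST weight = 17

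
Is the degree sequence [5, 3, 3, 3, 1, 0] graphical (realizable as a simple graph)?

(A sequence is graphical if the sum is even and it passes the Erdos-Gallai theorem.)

Sum of degrees = 15. Sum is odd, so the sequence is NOT graphical.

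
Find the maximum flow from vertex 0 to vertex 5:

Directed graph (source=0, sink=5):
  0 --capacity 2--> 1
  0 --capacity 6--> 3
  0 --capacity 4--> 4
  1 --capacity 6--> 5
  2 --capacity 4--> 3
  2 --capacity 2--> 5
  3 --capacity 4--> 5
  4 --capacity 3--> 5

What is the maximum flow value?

Computing max flow:
  Flow on (0->1): 2/2
  Flow on (0->3): 4/6
  Flow on (0->4): 3/4
  Flow on (1->5): 2/6
  Flow on (3->5): 4/4
  Flow on (4->5): 3/3
Maximum flow = 9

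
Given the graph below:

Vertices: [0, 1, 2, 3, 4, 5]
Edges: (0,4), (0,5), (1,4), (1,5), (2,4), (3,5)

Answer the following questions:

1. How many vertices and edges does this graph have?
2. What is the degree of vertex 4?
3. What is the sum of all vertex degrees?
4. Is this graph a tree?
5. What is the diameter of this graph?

Count: 6 vertices, 6 edges.
Vertex 4 has neighbors [0, 1, 2], degree = 3.
Handshaking lemma: 2 * 6 = 12.
A tree on 6 vertices has 5 edges. This graph has 6 edges (1 extra). Not a tree.
Diameter (longest shortest path) = 4.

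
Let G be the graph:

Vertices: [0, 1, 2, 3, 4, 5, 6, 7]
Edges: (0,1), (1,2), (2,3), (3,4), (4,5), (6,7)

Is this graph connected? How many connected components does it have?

Checking connectivity: the graph has 2 connected component(s).
Components: [[0, 1, 2, 3, 4, 5], [6, 7]]. The graph is NOT connected.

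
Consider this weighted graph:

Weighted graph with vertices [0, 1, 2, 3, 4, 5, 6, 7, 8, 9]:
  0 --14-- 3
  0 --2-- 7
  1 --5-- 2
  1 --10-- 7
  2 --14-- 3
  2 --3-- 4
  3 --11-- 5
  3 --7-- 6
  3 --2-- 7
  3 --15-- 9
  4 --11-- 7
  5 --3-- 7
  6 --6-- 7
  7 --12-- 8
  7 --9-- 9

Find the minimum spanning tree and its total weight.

Applying Kruskal's algorithm (sort edges by weight, add if no cycle):
  Add (0,7) w=2
  Add (3,7) w=2
  Add (2,4) w=3
  Add (5,7) w=3
  Add (1,2) w=5
  Add (6,7) w=6
  Skip (3,6) w=7 (creates cycle)
  Add (7,9) w=9
  Add (1,7) w=10
  Skip (3,5) w=11 (creates cycle)
  Skip (4,7) w=11 (creates cycle)
  Add (7,8) w=12
  Skip (0,3) w=14 (creates cycle)
  Skip (2,3) w=14 (creates cycle)
  Skip (3,9) w=15 (creates cycle)
MST weight = 52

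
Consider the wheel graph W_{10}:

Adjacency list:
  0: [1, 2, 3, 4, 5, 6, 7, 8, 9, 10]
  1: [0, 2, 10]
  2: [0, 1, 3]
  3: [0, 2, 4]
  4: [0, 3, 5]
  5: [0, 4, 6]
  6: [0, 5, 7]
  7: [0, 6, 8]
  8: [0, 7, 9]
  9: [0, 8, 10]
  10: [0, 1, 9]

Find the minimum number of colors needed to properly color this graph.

W_{10} = C_{10} plus a hub adjacent to every cycle vertex.
The outer cycle needs 2 colors (even cycle); the hub is adjacent to all of them so needs a fresh color.
Chromatic number = 2 + 1 = 3.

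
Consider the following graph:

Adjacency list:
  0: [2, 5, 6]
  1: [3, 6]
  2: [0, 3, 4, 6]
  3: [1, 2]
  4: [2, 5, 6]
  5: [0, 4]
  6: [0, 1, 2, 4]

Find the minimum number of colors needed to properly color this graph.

The graph has a maximum clique of size 3 (lower bound on chromatic number).
A valid 3-coloring: {0: 2, 1: 0, 2: 0, 3: 1, 4: 2, 5: 0, 6: 1}.
Chromatic number = 3.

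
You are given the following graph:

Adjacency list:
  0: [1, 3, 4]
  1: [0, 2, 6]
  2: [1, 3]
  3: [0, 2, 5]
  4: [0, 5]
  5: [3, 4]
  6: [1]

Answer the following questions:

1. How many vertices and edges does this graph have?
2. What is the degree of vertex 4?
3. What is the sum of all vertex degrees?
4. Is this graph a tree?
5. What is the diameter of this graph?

Count: 7 vertices, 8 edges.
Vertex 4 has neighbors [0, 5], degree = 2.
Handshaking lemma: 2 * 8 = 16.
A tree on 7 vertices has 6 edges. This graph has 8 edges (2 extra). Not a tree.
Diameter (longest shortest path) = 4.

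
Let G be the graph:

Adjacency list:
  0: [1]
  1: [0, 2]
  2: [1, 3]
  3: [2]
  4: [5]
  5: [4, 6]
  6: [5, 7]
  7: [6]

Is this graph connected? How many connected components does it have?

Checking connectivity: the graph has 2 connected component(s).
Components: [[0, 1, 2, 3], [4, 5, 6, 7]]. The graph is NOT connected.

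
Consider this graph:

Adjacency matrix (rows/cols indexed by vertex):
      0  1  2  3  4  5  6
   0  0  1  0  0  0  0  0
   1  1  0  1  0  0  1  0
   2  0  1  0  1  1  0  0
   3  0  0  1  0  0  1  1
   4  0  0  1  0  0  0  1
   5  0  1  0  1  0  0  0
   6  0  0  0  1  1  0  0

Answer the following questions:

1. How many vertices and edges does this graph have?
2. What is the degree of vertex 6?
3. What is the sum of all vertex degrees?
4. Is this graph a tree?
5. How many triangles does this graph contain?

Count: 7 vertices, 8 edges.
Vertex 6 has neighbors [3, 4], degree = 2.
Handshaking lemma: 2 * 8 = 16.
A tree on 7 vertices has 6 edges. This graph has 8 edges (2 extra). Not a tree.
Number of triangles = 0.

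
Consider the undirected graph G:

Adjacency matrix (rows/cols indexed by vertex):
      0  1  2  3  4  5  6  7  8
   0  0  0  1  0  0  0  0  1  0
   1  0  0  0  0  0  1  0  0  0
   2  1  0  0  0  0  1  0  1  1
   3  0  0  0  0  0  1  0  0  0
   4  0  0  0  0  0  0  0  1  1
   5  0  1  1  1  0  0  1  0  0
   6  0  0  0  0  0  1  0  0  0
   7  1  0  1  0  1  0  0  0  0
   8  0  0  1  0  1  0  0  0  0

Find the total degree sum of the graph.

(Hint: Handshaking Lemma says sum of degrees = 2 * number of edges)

Count edges: 10 edges.
By Handshaking Lemma: sum of degrees = 2 * 10 = 20.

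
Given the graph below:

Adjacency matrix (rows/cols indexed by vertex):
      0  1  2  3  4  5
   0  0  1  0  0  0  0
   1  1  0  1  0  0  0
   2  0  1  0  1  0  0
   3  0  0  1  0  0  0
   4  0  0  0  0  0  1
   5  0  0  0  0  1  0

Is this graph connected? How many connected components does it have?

Checking connectivity: the graph has 2 connected component(s).
Components: [[0, 1, 2, 3], [4, 5]]. The graph is NOT connected.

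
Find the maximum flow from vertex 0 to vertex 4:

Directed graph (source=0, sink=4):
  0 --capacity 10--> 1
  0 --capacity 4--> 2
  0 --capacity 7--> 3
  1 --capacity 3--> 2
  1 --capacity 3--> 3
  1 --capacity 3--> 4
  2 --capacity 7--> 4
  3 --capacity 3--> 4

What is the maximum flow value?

Computing max flow:
  Flow on (0->1): 9/10
  Flow on (0->2): 4/4
  Flow on (1->2): 3/3
  Flow on (1->3): 3/3
  Flow on (1->4): 3/3
  Flow on (2->4): 7/7
  Flow on (3->4): 3/3
Maximum flow = 13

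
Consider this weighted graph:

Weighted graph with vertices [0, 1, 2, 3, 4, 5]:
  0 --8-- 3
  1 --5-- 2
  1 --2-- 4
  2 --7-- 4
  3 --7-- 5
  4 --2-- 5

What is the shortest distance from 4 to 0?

Using Dijkstra's algorithm from vertex 4:
Shortest path: 4 -> 5 -> 3 -> 0
Total weight: 2 + 7 + 8 = 17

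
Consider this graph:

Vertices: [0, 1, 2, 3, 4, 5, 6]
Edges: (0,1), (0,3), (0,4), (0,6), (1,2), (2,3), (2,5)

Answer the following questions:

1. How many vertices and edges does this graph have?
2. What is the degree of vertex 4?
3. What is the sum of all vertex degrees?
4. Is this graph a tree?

Count: 7 vertices, 7 edges.
Vertex 4 has neighbors [0], degree = 1.
Handshaking lemma: 2 * 7 = 14.
A tree on 7 vertices has 6 edges. This graph has 7 edges (1 extra). Not a tree.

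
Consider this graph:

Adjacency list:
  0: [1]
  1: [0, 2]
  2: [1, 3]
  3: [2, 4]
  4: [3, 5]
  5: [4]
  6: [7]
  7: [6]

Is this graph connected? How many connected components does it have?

Checking connectivity: the graph has 2 connected component(s).
Components: [[0, 1, 2, 3, 4, 5], [6, 7]]. The graph is NOT connected.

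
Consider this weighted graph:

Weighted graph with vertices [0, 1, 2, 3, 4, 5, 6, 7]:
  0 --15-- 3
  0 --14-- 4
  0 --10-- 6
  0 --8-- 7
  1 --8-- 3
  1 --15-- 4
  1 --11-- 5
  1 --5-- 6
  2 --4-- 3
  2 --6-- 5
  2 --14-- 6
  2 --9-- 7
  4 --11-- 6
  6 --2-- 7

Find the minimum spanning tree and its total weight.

Applying Kruskal's algorithm (sort edges by weight, add if no cycle):
  Add (6,7) w=2
  Add (2,3) w=4
  Add (1,6) w=5
  Add (2,5) w=6
  Add (0,7) w=8
  Add (1,3) w=8
  Skip (2,7) w=9 (creates cycle)
  Skip (0,6) w=10 (creates cycle)
  Skip (1,5) w=11 (creates cycle)
  Add (4,6) w=11
  Skip (0,4) w=14 (creates cycle)
  Skip (2,6) w=14 (creates cycle)
  Skip (0,3) w=15 (creates cycle)
  Skip (1,4) w=15 (creates cycle)
MST weight = 44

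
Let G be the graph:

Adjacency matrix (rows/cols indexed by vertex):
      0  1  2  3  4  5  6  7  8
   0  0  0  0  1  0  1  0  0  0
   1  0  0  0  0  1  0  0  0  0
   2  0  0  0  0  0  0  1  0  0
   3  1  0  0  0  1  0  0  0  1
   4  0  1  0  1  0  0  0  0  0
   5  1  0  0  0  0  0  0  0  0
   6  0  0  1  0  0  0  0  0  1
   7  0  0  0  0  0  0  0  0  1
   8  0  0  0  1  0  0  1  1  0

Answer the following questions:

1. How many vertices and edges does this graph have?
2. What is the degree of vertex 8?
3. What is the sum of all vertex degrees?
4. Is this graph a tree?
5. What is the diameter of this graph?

Count: 9 vertices, 8 edges.
Vertex 8 has neighbors [3, 6, 7], degree = 3.
Handshaking lemma: 2 * 8 = 16.
A graph is a tree iff it is connected and has exactly n-1 edges. This graph is connected (all 9 vertices in one component) and has 9-1 = 8 edges. It is a tree.
Diameter (longest shortest path) = 5.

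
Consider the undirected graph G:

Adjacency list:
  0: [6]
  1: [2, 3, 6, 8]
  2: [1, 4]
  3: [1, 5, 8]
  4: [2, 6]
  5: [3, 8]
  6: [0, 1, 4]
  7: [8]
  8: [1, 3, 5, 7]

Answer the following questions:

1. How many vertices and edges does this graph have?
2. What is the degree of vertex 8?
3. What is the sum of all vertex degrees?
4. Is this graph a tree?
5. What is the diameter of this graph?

Count: 9 vertices, 11 edges.
Vertex 8 has neighbors [1, 3, 5, 7], degree = 4.
Handshaking lemma: 2 * 11 = 22.
A tree on 9 vertices has 8 edges. This graph has 11 edges (3 extra). Not a tree.
Diameter (longest shortest path) = 4.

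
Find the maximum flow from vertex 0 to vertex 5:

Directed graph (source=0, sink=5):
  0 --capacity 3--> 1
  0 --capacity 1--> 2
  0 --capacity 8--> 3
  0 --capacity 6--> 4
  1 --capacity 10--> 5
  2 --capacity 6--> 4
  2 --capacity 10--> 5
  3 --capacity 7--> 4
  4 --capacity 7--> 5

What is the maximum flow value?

Computing max flow:
  Flow on (0->1): 3/3
  Flow on (0->2): 1/1
  Flow on (0->3): 7/8
  Flow on (1->5): 3/10
  Flow on (2->5): 1/10
  Flow on (3->4): 7/7
  Flow on (4->5): 7/7
Maximum flow = 11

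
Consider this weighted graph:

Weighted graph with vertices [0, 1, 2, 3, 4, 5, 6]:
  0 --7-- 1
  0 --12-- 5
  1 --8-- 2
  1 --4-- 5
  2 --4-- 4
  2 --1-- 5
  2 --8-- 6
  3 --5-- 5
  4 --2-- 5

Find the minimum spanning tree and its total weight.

Applying Kruskal's algorithm (sort edges by weight, add if no cycle):
  Add (2,5) w=1
  Add (4,5) w=2
  Add (1,5) w=4
  Skip (2,4) w=4 (creates cycle)
  Add (3,5) w=5
  Add (0,1) w=7
  Skip (1,2) w=8 (creates cycle)
  Add (2,6) w=8
  Skip (0,5) w=12 (creates cycle)
MST weight = 27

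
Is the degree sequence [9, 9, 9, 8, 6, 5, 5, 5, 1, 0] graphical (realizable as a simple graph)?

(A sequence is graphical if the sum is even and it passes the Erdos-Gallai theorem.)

Sum of degrees = 57. Sum is odd, so the sequence is NOT graphical.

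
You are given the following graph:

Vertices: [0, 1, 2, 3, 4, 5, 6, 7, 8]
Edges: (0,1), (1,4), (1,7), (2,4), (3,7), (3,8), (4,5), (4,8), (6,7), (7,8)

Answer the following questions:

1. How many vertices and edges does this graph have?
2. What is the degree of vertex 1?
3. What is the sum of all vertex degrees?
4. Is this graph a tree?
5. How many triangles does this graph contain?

Count: 9 vertices, 10 edges.
Vertex 1 has neighbors [0, 4, 7], degree = 3.
Handshaking lemma: 2 * 10 = 20.
A tree on 9 vertices has 8 edges. This graph has 10 edges (2 extra). Not a tree.
Number of triangles = 1.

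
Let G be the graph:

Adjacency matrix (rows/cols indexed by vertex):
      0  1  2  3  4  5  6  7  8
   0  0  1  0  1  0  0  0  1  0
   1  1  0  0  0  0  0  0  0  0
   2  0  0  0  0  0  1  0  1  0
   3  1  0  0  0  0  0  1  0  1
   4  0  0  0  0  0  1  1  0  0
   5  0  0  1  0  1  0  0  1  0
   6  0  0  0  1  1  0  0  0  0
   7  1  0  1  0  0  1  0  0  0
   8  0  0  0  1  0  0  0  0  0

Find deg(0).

Vertex 0 has neighbors [1, 3, 7], so deg(0) = 3.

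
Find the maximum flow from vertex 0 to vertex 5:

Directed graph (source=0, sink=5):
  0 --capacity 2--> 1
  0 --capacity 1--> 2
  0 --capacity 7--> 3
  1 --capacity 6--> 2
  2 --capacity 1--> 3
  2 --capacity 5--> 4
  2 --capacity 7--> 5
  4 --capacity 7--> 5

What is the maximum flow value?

Computing max flow:
  Flow on (0->1): 2/2
  Flow on (0->2): 1/1
  Flow on (1->2): 2/6
  Flow on (2->5): 3/7
Maximum flow = 3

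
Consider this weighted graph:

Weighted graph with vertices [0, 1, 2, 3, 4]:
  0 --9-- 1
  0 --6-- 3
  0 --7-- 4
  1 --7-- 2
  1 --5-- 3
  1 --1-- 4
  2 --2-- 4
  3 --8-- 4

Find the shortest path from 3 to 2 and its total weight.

Using Dijkstra's algorithm from vertex 3:
Shortest path: 3 -> 1 -> 4 -> 2
Total weight: 5 + 1 + 2 = 8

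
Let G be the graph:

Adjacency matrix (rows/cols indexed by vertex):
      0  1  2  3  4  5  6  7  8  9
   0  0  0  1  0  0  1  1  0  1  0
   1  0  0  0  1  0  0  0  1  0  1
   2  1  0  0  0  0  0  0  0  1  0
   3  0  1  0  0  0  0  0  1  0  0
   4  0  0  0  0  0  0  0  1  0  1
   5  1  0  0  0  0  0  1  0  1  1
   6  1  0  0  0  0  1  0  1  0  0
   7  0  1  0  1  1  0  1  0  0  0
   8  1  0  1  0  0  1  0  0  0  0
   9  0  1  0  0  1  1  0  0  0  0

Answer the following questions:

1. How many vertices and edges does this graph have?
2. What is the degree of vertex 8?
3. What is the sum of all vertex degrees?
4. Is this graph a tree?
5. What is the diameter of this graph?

Count: 10 vertices, 15 edges.
Vertex 8 has neighbors [0, 2, 5], degree = 3.
Handshaking lemma: 2 * 15 = 30.
A tree on 10 vertices has 9 edges. This graph has 15 edges (6 extra). Not a tree.
Diameter (longest shortest path) = 4.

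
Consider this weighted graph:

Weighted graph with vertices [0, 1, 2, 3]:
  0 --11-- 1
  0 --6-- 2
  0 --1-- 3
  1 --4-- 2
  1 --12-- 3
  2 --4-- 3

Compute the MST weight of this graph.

Applying Kruskal's algorithm (sort edges by weight, add if no cycle):
  Add (0,3) w=1
  Add (1,2) w=4
  Add (2,3) w=4
  Skip (0,2) w=6 (creates cycle)
  Skip (0,1) w=11 (creates cycle)
  Skip (1,3) w=12 (creates cycle)
MST weight = 9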